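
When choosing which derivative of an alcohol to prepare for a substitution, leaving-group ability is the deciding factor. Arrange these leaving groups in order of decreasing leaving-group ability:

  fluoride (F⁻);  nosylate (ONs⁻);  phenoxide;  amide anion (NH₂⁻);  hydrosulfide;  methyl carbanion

The more stable X⁻ (or X) is on its own — i.e. the weaker a base it is — the better a leaving group it makes.
nosylate (ONs⁻): pKₐ(p-O₂NC₆H₄SO₃H) ≈ -3.5
fluoride (F⁻): pKₐ(HF) ≈ 3.2
hydrosulfide: pKₐ(H₂S) ≈ 7
phenoxide: pKₐ(C₆H₅OH (phenol)) ≈ 10 — resonance into the ring helps, but still a poor LG
amide anion (NH₂⁻): pKₐ(NH₃) ≈ 38
methyl carbanion: pKₐ(CH₄) ≈ 48 — unstabilised carbanion; the worst conceivable leaving group

nosylate (ONs⁻) > fluoride (F⁻) > hydrosulfide > phenoxide > amide anion (NH₂⁻) > methyl carbanion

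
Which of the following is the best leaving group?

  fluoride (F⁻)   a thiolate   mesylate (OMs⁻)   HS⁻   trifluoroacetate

Rank by basicity of the departing species: weakest base leaves most easily.
mesylate (OMs⁻): pKₐ(CH₃SO₃H (MsOH)) ≈ -1.9
trifluoroacetate: pKₐ(CF₃COOH) ≈ 0.2
fluoride (F⁻): pKₐ(HF) ≈ 3.2
HS⁻: pKₐ(H₂S) ≈ 7
a thiolate: pKₐ(RSH (a thiol)) ≈ 10.5

mesylate (OMs⁻)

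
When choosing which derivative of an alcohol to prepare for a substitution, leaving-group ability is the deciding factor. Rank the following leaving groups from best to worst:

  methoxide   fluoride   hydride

fluoride > methoxide > hydride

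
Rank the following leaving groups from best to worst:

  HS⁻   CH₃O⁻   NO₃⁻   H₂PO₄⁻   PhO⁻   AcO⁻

Leaving-group ability tracks the stability of the departed species; conjugate-acid pKₐ is the usual yardstick (lower pKₐ → better LG).
NO₃⁻: pKₐ(HNO₃) ≈ -1.3
H₂PO₄⁻: pKₐ(H₃PO₄) ≈ 2.1 — moderate base; biological leaving group after further activation
AcO⁻: pKₐ(CH₃COOH) ≈ 4.8
HS⁻: pKₐ(H₂S) ≈ 7
PhO⁻: pKₐ(C₆H₅OH (phenol)) ≈ 10 — resonance into the ring helps, but still a poor LG
CH₃O⁻: pKₐ(CH₃OH) ≈ 15.5 — strong base; alkoxides do not leave unassisted

NO₃⁻ > H₂PO₄⁻ > AcO⁻ > HS⁻ > PhO⁻ > CH₃O⁻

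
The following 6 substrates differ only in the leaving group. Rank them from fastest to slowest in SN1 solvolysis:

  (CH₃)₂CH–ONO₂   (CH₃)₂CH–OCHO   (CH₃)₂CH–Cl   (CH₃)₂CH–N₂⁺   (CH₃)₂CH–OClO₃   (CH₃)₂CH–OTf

(CH₃)₂CH–N₂⁺ > (CH₃)₂CH–OTf > (CH₃)₂CH–OClO₃ > (CH₃)₂CH–Cl > (CH₃)₂CH–ONO₂ > (CH₃)₂CH–OCHO

With the same alkyl group throughout, only the leaving group differentiates the rates.
The more stable X⁻ (or X) is on its own — i.e. the weaker a base it is — the better a leaving group it makes.
(CH₃)₂CH–N₂⁺ loses N₂: no meaningful conjugate acid; N₂ departs as an exceptionally stable neutral molecule
(CH₃)₂CH–OTf loses OTf⁻: pKₐ(CF₃SO₃H (triflic acid)) ≈ -14
(CH₃)₂CH–OClO₃ loses ClO₄⁻: pKₐ(HClO₄) ≈ -10
(CH₃)₂CH–Cl loses Cl⁻: pKₐ(HCl) ≈ -7
(CH₃)₂CH–ONO₂ loses NO₃⁻: pKₐ(HNO₃) ≈ -1.3
(CH₃)₂CH–OCHO loses HCOO⁻: pKₐ(HCOOH) ≈ 3.8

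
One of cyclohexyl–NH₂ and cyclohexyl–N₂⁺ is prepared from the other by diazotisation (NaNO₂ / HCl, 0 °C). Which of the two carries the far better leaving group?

cyclohexyl–N₂⁺

From cyclohexyl–NH₂ the departing group would be NH₂⁻ (pKₐ(NH₃) ≈ 38). Extremely strong base; never a leaving group.
From cyclohexyl–N₂⁺ the leaving group is N₂ (no meaningful conjugate acid; N₂ departs as an exceptionally stable neutral molecule).
Diazotisation (NaNO₂ / HCl, 0 °C) works by generating a diazonium salt that expels N₂, making cyclohexyl–N₂⁺ enormously more reactive.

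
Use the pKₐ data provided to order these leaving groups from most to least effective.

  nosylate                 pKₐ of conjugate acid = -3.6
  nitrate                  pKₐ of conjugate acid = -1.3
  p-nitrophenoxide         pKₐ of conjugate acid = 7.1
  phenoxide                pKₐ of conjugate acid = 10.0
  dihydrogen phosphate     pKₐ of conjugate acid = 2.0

nosylate > nitrate > dihydrogen phosphate > p-nitrophenoxide > phenoxide

Lower conjugate-acid pKₐ ⇒ weaker base ⇒ better leaving group.
Sorting by the given values: nosylate (-3.6), nitrate (-1.3), dihydrogen phosphate (2.0), p-nitrophenoxide (7.1), phenoxide (10.0).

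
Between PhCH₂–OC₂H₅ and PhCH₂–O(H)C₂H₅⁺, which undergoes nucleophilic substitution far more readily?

From PhCH₂–OC₂H₅ the departing group would be CH₃CH₂O⁻ (pKₐ(CH₃CH₂OH) ≈ 16). Strong base; alkoxides do not leave unassisted.
From PhCH₂–O(H)C₂H₅⁺ the leaving group is R'OH (pKₐ(R'OH₂⁺) ≈ -2.4). Neutral; leaves from a protonated ether (an oxonium ion, R–O(H)R'⁺).
(In practice PhCH₂–O(H)C₂H₅⁺ is made from PhCH₂–OC₂H₅ by protonation with concentrated HBr, allowing neutral ethanol, rather than ethoxide, to depart.)

PhCH₂–O(H)C₂H₅⁺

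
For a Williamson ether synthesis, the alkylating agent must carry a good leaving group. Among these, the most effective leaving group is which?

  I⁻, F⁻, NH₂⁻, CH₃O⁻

I⁻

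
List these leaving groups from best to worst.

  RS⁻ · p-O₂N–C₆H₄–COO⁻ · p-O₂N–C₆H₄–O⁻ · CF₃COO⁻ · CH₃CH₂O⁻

Leaving-group ability tracks the stability of the departed species; conjugate-acid pKₐ is the usual yardstick (lower pKₐ → better LG).
CF₃COO⁻: pKₐ(CF₃COOH) ≈ 0.2 — strongly electron-withdrawing CF₃ stabilises the carboxylate
p-O₂N–C₆H₄–COO⁻: pKₐ(p-nitrobenzoic acid) ≈ 3.4 — electron-withdrawing nitro group stabilises the carboxylate
p-O₂N–C₆H₄–O⁻: pKₐ(p-nitrophenol) ≈ 7.2
RS⁻: pKₐ(RSH (a thiol)) ≈ 10.5 — moderately basic; rarely leaves without activation
CH₃CH₂O⁻: pKₐ(CH₃CH₂OH) ≈ 16 — strong base; alkoxides do not leave unassisted

CF₃COO⁻ > p-O₂N–C₆H₄–COO⁻ > p-O₂N–C₆H₄–O⁻ > RS⁻ > CH₃CH₂O⁻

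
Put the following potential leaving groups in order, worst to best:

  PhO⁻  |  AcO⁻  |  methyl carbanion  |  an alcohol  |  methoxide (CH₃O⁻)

A good leaving group is a weak base: the lower the pKₐ of its conjugate acid, the more readily it departs.
an alcohol: pKₐ(R'OH₂⁺) ≈ -2.4
AcO⁻: pKₐ(CH₃COOH) ≈ 4.8
PhO⁻: pKₐ(C₆H₅OH (phenol)) ≈ 10
methoxide (CH₃O⁻): pKₐ(CH₃OH) ≈ 15.5
methyl carbanion: pKₐ(CH₄) ≈ 48
The question asks for worst first, so the sequence is read in increasing leaving-group ability.

methyl carbanion < methoxide (CH₃O⁻) < PhO⁻ < AcO⁻ < an alcohol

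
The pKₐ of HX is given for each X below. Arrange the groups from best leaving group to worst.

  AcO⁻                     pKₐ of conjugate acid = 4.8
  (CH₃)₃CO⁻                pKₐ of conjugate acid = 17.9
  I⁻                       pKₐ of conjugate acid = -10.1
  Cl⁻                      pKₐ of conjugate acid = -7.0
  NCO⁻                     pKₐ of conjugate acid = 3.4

Lower conjugate-acid pKₐ ⇒ weaker base ⇒ better leaving group.
Sorting by the given values: I⁻ (-10.1), Cl⁻ (-7.0), NCO⁻ (3.4), AcO⁻ (4.8), (CH₃)₃CO⁻ (17.9).

I⁻ > Cl⁻ > NCO⁻ > AcO⁻ > (CH₃)₃CO⁻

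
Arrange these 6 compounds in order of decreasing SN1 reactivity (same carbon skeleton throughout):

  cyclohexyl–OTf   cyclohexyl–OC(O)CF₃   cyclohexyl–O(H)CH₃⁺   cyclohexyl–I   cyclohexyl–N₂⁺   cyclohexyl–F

cyclohexyl–N₂⁺ > cyclohexyl–OTf > cyclohexyl–I > cyclohexyl–O(H)CH₃⁺ > cyclohexyl–OC(O)CF₃ > cyclohexyl–F

The skeletons are identical, so relative rate is governed entirely by leaving-group ability.
Rank by basicity of the departing species: weakest base leaves most easily.
cyclohexyl–N₂⁺ loses N₂: no meaningful conjugate acid; N₂ departs as an exceptionally stable neutral molecule
cyclohexyl–OTf loses OTf⁻: pKₐ(CF₃SO₃H (triflic acid)) ≈ -14
cyclohexyl–I loses I⁻: pKₐ(HI) ≈ -10
cyclohexyl–O(H)CH₃⁺ loses R'OH: pKₐ(R'OH₂⁺) ≈ -2.4
cyclohexyl–OC(O)CF₃ loses CF₃COO⁻: pKₐ(CF₃COOH) ≈ 0.2
cyclohexyl–F loses F⁻: pKₐ(HF) ≈ 3.2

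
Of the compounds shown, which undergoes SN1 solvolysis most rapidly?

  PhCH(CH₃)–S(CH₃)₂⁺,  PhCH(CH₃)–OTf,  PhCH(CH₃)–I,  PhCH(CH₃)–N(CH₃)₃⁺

PhCH(CH₃)–OTf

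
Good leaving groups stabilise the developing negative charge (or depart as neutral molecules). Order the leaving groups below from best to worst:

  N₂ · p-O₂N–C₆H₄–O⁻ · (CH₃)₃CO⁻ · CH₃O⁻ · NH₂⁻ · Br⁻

N₂ > Br⁻ > p-O₂N–C₆H₄–O⁻ > CH₃O⁻ > (CH₃)₃CO⁻ > NH₂⁻

N₂: no meaningful conjugate acid; N₂ departs as an exceptionally stable neutral molecule
Br⁻: pKₐ(HBr) ≈ -9 — weak base; good leaving group
p-O₂N–C₆H₄–O⁻: pKₐ(p-nitrophenol) ≈ 7.2 — nitro group delocalises the charge; the classic chromogenic LG
CH₃O⁻: pKₐ(CH₃OH) ≈ 15.5
(CH₃)₃CO⁻: pKₐ(t-BuOH) ≈ 18
NH₂⁻: pKₐ(NH₃) ≈ 38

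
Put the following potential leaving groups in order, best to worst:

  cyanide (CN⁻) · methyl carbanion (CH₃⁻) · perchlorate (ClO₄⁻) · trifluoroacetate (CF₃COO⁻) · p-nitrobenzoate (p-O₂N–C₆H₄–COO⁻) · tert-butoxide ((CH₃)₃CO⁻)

perchlorate (ClO₄⁻) > trifluoroacetate (CF₃COO⁻) > p-nitrobenzoate (p-O₂N–C₆H₄–COO⁻) > cyanide (CN⁻) > tert-butoxide ((CH₃)₃CO⁻) > methyl carbanion (CH₃⁻)

perchlorate (ClO₄⁻): pKₐ(HClO₄) ≈ -10
trifluoroacetate (CF₃COO⁻): pKₐ(CF₃COOH) ≈ 0.2
p-nitrobenzoate (p-O₂N–C₆H₄–COO⁻): pKₐ(p-nitrobenzoic acid) ≈ 3.4
cyanide (CN⁻): pKₐ(HCN) ≈ 9.2
tert-butoxide ((CH₃)₃CO⁻): pKₐ(t-BuOH) ≈ 18
methyl carbanion (CH₃⁻): pKₐ(CH₄) ≈ 48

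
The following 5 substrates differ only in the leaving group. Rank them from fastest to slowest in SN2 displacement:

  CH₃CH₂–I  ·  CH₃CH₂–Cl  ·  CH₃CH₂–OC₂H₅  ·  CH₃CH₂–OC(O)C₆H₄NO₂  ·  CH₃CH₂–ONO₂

Same R in every case — rank the leaving groups.
Leaving-group ability tracks the stability of the departed species; conjugate-acid pKₐ is the usual yardstick (lower pKₐ → better LG).
CH₃CH₂–I loses I⁻: pKₐ(HI) ≈ -10
CH₃CH₂–Cl loses Cl⁻: pKₐ(HCl) ≈ -7
CH₃CH₂–ONO₂ loses NO₃⁻: pKₐ(HNO₃) ≈ -1.3
CH₃CH₂–OC(O)C₆H₄NO₂ loses p-O₂N–C₆H₄–COO⁻: pKₐ(p-nitrobenzoic acid) ≈ 3.4
CH₃CH₂–OC₂H₅ loses CH₃CH₂O⁻: pKₐ(CH₃CH₂OH) ≈ 16

CH₃CH₂–I > CH₃CH₂–Cl > CH₃CH₂–ONO₂ > CH₃CH₂–OC(O)C₆H₄NO₂ > CH₃CH₂–OC₂H₅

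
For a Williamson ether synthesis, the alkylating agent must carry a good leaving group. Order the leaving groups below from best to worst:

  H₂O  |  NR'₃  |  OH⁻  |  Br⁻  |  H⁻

Br⁻: pKₐ(HBr) ≈ -9
H₂O: pKₐ(H₃O⁺) ≈ -1.7 — neutral; leaves from a protonated alcohol (R–OH₂⁺)
NR'₃: pKₐ(R'₃NH⁺) ≈ 10.7
OH⁻: pKₐ(H₂O) ≈ 15.7
H⁻: pKₐ(H₂) ≈ 36

Br⁻ > H₂O > NR'₃ > OH⁻ > H⁻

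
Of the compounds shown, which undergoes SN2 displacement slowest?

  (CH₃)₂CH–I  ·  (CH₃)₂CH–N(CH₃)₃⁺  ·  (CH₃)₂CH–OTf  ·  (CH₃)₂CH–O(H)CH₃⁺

(CH₃)₂CH–N(CH₃)₃⁺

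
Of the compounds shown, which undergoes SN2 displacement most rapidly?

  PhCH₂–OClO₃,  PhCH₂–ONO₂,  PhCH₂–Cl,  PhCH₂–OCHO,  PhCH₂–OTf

PhCH₂–OTf

Identical carbon frameworks mean the comparison reduces to leaving-group quality.
A good leaving group is a weak base: the lower the pKₐ of its conjugate acid, the more readily it departs.
PhCH₂–OTf loses OTf⁻: pKₐ(CF₃SO₃H (triflic acid)) ≈ -14
PhCH₂–OClO₃ loses ClO₄⁻: pKₐ(HClO₄) ≈ -10
PhCH₂–Cl loses Cl⁻: pKₐ(HCl) ≈ -7
PhCH₂–ONO₂ loses NO₃⁻: pKₐ(HNO₃) ≈ -1.3
PhCH₂–OCHO loses HCOO⁻: pKₐ(HCOOH) ≈ 3.8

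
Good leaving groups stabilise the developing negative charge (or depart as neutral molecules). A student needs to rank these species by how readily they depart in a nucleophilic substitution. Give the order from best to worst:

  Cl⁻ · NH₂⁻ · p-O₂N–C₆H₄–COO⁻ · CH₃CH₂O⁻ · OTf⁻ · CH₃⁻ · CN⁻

OTf⁻ > Cl⁻ > p-O₂N–C₆H₄–COO⁻ > CN⁻ > CH₃CH₂O⁻ > NH₂⁻ > CH₃⁻

The more stable X⁻ (or X) is on its own — i.e. the weaker a base it is — the better a leaving group it makes.
OTf⁻: pKₐ(CF₃SO₃H (triflic acid)) ≈ -14
Cl⁻: pKₐ(HCl) ≈ -7 — moderately weak base
p-O₂N–C₆H₄–COO⁻: pKₐ(p-nitrobenzoic acid) ≈ 3.4 — electron-withdrawing nitro group stabilises the carboxylate
CN⁻: pKₐ(HCN) ≈ 9.2
CH₃CH₂O⁻: pKₐ(CH₃CH₂OH) ≈ 16 — strong base; alkoxides do not leave unassisted
NH₂⁻: pKₐ(NH₃) ≈ 38
CH₃⁻: pKₐ(CH₄) ≈ 48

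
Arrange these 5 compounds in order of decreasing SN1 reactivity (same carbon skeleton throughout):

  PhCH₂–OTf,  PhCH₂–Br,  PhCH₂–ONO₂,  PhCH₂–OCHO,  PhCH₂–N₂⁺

With the same alkyl group throughout, only the leaving group differentiates the rates.
Rank by basicity of the departing species: weakest base leaves most easily.
PhCH₂–N₂⁺ loses N₂: no meaningful conjugate acid; N₂ departs as an exceptionally stable neutral molecule
PhCH₂–OTf loses OTf⁻: pKₐ(CF₃SO₃H (triflic acid)) ≈ -14
PhCH₂–Br loses Br⁻: pKₐ(HBr) ≈ -9
PhCH₂–ONO₂ loses NO₃⁻: pKₐ(HNO₃) ≈ -1.3
PhCH₂–OCHO loses HCOO⁻: pKₐ(HCOOH) ≈ 3.8

PhCH₂–N₂⁺ > PhCH₂–OTf > PhCH₂–Br > PhCH₂–ONO₂ > PhCH₂–OCHO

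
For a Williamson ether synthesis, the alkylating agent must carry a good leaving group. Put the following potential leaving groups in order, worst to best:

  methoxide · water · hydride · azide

water: pKₐ(H₃O⁺) ≈ -1.7 — neutral; leaves from a protonated alcohol (R–OH₂⁺)
azide: pKₐ(HN₃) ≈ 4.7 — linear, resonance-stabilised
methoxide: pKₐ(CH₃OH) ≈ 15.5
hydride: pKₐ(H₂) ≈ 36 — extremely strong base; leaves only in special hydride-transfer contexts
Reversing gives the worst-to-best order requested.

hydride < methoxide < azide < water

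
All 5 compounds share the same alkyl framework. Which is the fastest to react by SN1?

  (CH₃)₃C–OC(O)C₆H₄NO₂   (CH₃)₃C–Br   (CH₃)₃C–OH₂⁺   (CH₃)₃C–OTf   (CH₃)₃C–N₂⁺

With the same alkyl group throughout, only the leaving group differentiates the rates.
The more stable X⁻ (or X) is on its own — i.e. the weaker a base it is — the better a leaving group it makes.
(CH₃)₃C–N₂⁺ loses N₂: no meaningful conjugate acid; N₂ departs as an exceptionally stable neutral molecule
(CH₃)₃C–OTf loses OTf⁻: pKₐ(CF₃SO₃H (triflic acid)) ≈ -14
(CH₃)₃C–Br loses Br⁻: pKₐ(HBr) ≈ -9
(CH₃)₃C–OH₂⁺ loses H₂O: pKₐ(H₃O⁺) ≈ -1.7
(CH₃)₃C–OC(O)C₆H₄NO₂ loses p-O₂N–C₆H₄–COO⁻: pKₐ(p-nitrobenzoic acid) ≈ 3.4

(CH₃)₃C–N₂⁺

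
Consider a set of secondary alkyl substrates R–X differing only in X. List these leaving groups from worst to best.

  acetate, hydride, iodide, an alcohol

hydride < acetate < an alcohol < iodide

Leaving-group ability tracks the stability of the departed species; conjugate-acid pKₐ is the usual yardstick (lower pKₐ → better LG).
iodide: pKₐ(HI) ≈ -10
an alcohol: pKₐ(R'OH₂⁺) ≈ -2.4
acetate: pKₐ(CH₃COOH) ≈ 4.8
hydride: pKₐ(H₂) ≈ 36
Reversing gives the worst-to-best order requested.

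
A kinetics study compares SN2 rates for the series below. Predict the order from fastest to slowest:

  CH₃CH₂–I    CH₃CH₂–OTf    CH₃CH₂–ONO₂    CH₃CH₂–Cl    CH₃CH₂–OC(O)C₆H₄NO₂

Identical carbon frameworks mean the comparison reduces to leaving-group quality.
The more stable X⁻ (or X) is on its own — i.e. the weaker a base it is — the better a leaving group it makes.
CH₃CH₂–OTf loses OTf⁻: pKₐ(CF₃SO₃H (triflic acid)) ≈ -14
CH₃CH₂–I loses I⁻: pKₐ(HI) ≈ -10
CH₃CH₂–Cl loses Cl⁻: pKₐ(HCl) ≈ -7
CH₃CH₂–ONO₂ loses NO₃⁻: pKₐ(HNO₃) ≈ -1.3
CH₃CH₂–OC(O)C₆H₄NO₂ loses p-O₂N–C₆H₄–COO⁻: pKₐ(p-nitrobenzoic acid) ≈ 3.4

CH₃CH₂–OTf > CH₃CH₂–I > CH₃CH₂–Cl > CH₃CH₂–ONO₂ > CH₃CH₂–OC(O)C₆H₄NO₂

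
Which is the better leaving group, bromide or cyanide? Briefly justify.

bromide is the better leaving group.
pKₐ(HBr) ≈ -9 versus pKₐ(HCN) ≈ 9.2: bromide is the much weaker base.
Weak base; good leaving group.

bromide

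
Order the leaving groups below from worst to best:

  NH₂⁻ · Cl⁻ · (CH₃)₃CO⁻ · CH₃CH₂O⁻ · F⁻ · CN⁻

NH₂⁻ < (CH₃)₃CO⁻ < CH₃CH₂O⁻ < CN⁻ < F⁻ < Cl⁻

Cl⁻: pKₐ(HCl) ≈ -7
F⁻: pKₐ(HF) ≈ 3.2
CN⁻: pKₐ(HCN) ≈ 9.2
CH₃CH₂O⁻: pKₐ(CH₃CH₂OH) ≈ 16
(CH₃)₃CO⁻: pKₐ(t-BuOH) ≈ 18
NH₂⁻: pKₐ(NH₃) ≈ 38
Listed from poorest to best leaving group as asked.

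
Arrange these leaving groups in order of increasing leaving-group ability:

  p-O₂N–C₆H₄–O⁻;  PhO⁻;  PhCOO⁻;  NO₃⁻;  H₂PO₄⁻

NO₃⁻: pKₐ(HNO₃) ≈ -1.3
H₂PO₄⁻: pKₐ(H₃PO₄) ≈ 2.1
PhCOO⁻: pKₐ(C₆H₅COOH) ≈ 4.2
p-O₂N–C₆H₄–O⁻: pKₐ(p-nitrophenol) ≈ 7.2
PhO⁻: pKₐ(C₆H₅OH (phenol)) ≈ 10
The question asks for worst first, so the sequence is read in increasing leaving-group ability.

PhO⁻ < p-O₂N–C₆H₄–O⁻ < PhCOO⁻ < H₂PO₄⁻ < NO₃⁻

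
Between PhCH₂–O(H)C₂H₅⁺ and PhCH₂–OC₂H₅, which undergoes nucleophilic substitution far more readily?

From PhCH₂–OC₂H₅ the departing group would be CH₃CH₂O⁻ (pKₐ(CH₃CH₂OH) ≈ 16). Strong base; alkoxides do not leave unassisted.
From PhCH₂–O(H)C₂H₅⁺ the leaving group is R'OH (pKₐ(R'OH₂⁺) ≈ -2.4). Neutral; leaves from a protonated ether (an oxonium ion, R–O(H)R'⁺).
(In practice PhCH₂–O(H)C₂H₅⁺ is made from PhCH₂–OC₂H₅ by protonation with concentrated HBr, allowing neutral ethanol, rather than ethoxide, to depart.)

PhCH₂–O(H)C₂H₅⁺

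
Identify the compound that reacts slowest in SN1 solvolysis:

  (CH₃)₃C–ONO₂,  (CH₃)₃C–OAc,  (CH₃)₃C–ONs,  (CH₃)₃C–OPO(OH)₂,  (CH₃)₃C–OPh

(CH₃)₃C–OPh

Identical carbon frameworks mean the comparison reduces to leaving-group quality.
Leaving-group ability tracks the stability of the departed species; conjugate-acid pKₐ is the usual yardstick (lower pKₐ → better LG).
(CH₃)₃C–ONs loses ONs⁻: pKₐ(p-O₂NC₆H₄SO₃H) ≈ -3.5
(CH₃)₃C–ONO₂ loses NO₃⁻: pKₐ(HNO₃) ≈ -1.3
(CH₃)₃C–OPO(OH)₂ loses H₂PO₄⁻: pKₐ(H₃PO₄) ≈ 2.1
(CH₃)₃C–OAc loses AcO⁻: pKₐ(CH₃COOH) ≈ 4.8
(CH₃)₃C–OPh loses PhO⁻: pKₐ(C₆H₅OH (phenol)) ≈ 10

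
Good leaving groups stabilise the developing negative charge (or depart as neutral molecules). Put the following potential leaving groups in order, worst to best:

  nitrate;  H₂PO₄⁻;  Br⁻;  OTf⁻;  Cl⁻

A good leaving group is a weak base: the lower the pKₐ of its conjugate acid, the more readily it departs.
OTf⁻: pKₐ(CF₃SO₃H (triflic acid)) ≈ -14
Br⁻: pKₐ(HBr) ≈ -9
Cl⁻: pKₐ(HCl) ≈ -7
nitrate: pKₐ(HNO₃) ≈ -1.3
H₂PO₄⁻: pKₐ(H₃PO₄) ≈ 2.1
The question asks for worst first, so the sequence is read in increasing leaving-group ability.

H₂PO₄⁻ < nitrate < Cl⁻ < Br⁻ < OTf⁻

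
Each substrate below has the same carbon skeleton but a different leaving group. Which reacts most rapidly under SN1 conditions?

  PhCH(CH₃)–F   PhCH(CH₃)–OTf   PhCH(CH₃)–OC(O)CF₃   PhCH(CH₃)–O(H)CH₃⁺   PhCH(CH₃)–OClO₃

With the same alkyl group throughout, only the leaving group differentiates the rates.
The more stable X⁻ (or X) is on its own — i.e. the weaker a base it is — the better a leaving group it makes.
PhCH(CH₃)–OTf loses OTf⁻: pKₐ(CF₃SO₃H (triflic acid)) ≈ -14
PhCH(CH₃)–OClO₃ loses ClO₄⁻: pKₐ(HClO₄) ≈ -10
PhCH(CH₃)–O(H)CH₃⁺ loses R'OH: pKₐ(R'OH₂⁺) ≈ -2.4
PhCH(CH₃)–OC(O)CF₃ loses CF₃COO⁻: pKₐ(CF₃COOH) ≈ 0.2
PhCH(CH₃)–F loses F⁻: pKₐ(HF) ≈ 3.2

PhCH(CH₃)–OTf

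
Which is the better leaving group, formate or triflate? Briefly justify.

triflate is the better leaving group.
pKₐ(CF₃SO₃H (triflic acid)) ≈ -14 versus pKₐ(HCOOH) ≈ 3.8: triflate is the much weaker base.
Charge spread over three oxygens and a CF₃ group; the premier leaving group in synthesis.

triflate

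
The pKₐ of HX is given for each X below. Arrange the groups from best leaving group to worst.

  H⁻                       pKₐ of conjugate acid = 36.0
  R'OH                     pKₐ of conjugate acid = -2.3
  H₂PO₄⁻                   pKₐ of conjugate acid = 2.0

Lower conjugate-acid pKₐ ⇒ weaker base ⇒ better leaving group.
Sorting by the given values: R'OH (-2.3), H₂PO₄⁻ (2.0), H⁻ (36.0).

R'OH > H₂PO₄⁻ > H⁻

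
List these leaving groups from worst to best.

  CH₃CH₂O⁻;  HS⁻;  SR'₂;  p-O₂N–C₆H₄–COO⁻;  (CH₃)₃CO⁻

Leaving-group ability tracks the stability of the departed species; conjugate-acid pKₐ is the usual yardstick (lower pKₐ → better LG).
SR'₂: pKₐ(R'₂SH⁺) ≈ -7 — neutral; leaves from a sulfonium salt (R–SR'₂⁺)
p-O₂N–C₆H₄–COO⁻: pKₐ(p-nitrobenzoic acid) ≈ 3.4 — electron-withdrawing nitro group stabilises the carboxylate
HS⁻: pKₐ(H₂S) ≈ 7 — larger and more polarisable than the oxygen analogue
CH₃CH₂O⁻: pKₐ(CH₃CH₂OH) ≈ 16 — strong base; alkoxides do not leave unassisted
(CH₃)₃CO⁻: pKₐ(t-BuOH) ≈ 18
Listed from poorest to best leaving group as asked.

(CH₃)₃CO⁻ < CH₃CH₂O⁻ < HS⁻ < p-O₂N–C₆H₄–COO⁻ < SR'₂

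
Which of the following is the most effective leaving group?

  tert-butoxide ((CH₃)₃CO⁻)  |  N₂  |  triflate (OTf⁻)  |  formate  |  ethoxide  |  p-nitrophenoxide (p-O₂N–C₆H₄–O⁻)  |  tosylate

N₂

N₂: no meaningful conjugate acid; N₂ departs as an exceptionally stable neutral molecule
triflate (OTf⁻): pKₐ(CF₃SO₃H (triflic acid)) ≈ -14
tosylate: pKₐ(p-CH₃C₆H₄SO₃H (TsOH)) ≈ -2.8
formate: pKₐ(HCOOH) ≈ 3.8
p-nitrophenoxide (p-O₂N–C₆H₄–O⁻): pKₐ(p-nitrophenol) ≈ 7.2
ethoxide: pKₐ(CH₃CH₂OH) ≈ 16
tert-butoxide ((CH₃)₃CO⁻): pKₐ(t-BuOH) ≈ 18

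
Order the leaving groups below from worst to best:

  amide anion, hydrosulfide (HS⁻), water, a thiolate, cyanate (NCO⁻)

Leaving-group ability tracks the stability of the departed species; conjugate-acid pKₐ is the usual yardstick (lower pKₐ → better LG).
water: pKₐ(H₃O⁺) ≈ -1.7
cyanate (NCO⁻): pKₐ(HOCN) ≈ 3.5
hydrosulfide (HS⁻): pKₐ(H₂S) ≈ 7
a thiolate: pKₐ(RSH (a thiol)) ≈ 10.5
amide anion: pKₐ(NH₃) ≈ 38 — extremely strong base; never a leaving group
The question asks for worst first, so the sequence is read in increasing leaving-group ability.

amide anion < a thiolate < hydrosulfide (HS⁻) < cyanate (NCO⁻) < water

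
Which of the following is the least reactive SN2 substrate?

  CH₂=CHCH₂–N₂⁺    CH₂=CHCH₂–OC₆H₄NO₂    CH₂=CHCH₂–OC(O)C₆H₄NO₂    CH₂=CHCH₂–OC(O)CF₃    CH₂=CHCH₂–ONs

CH₂=CHCH₂–OC₆H₄NO₂

With the same alkyl group throughout, only the leaving group differentiates the rates.
The more stable X⁻ (or X) is on its own — i.e. the weaker a base it is — the better a leaving group it makes.
CH₂=CHCH₂–N₂⁺ loses N₂: no meaningful conjugate acid; N₂ departs as an exceptionally stable neutral molecule
CH₂=CHCH₂–ONs loses ONs⁻: pKₐ(p-O₂NC₆H₄SO₃H) ≈ -3.5
CH₂=CHCH₂–OC(O)CF₃ loses CF₃COO⁻: pKₐ(CF₃COOH) ≈ 0.2
CH₂=CHCH₂–OC(O)C₆H₄NO₂ loses p-O₂N–C₆H₄–COO⁻: pKₐ(p-nitrobenzoic acid) ≈ 3.4
CH₂=CHCH₂–OC₆H₄NO₂ loses p-O₂N–C₆H₄–O⁻: pKₐ(p-nitrophenol) ≈ 7.2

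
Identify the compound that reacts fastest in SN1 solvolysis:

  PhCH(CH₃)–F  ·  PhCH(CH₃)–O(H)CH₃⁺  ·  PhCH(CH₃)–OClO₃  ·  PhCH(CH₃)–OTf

PhCH(CH₃)–OTf

The skeletons are identical, so relative rate is governed entirely by leaving-group ability.
A good leaving group is a weak base: the lower the pKₐ of its conjugate acid, the more readily it departs.
PhCH(CH₃)–OTf loses OTf⁻: pKₐ(CF₃SO₃H (triflic acid)) ≈ -14
PhCH(CH₃)–OClO₃ loses ClO₄⁻: pKₐ(HClO₄) ≈ -10
PhCH(CH₃)–O(H)CH₃⁺ loses R'OH: pKₐ(R'OH₂⁺) ≈ -2.4
PhCH(CH₃)–F loses F⁻: pKₐ(HF) ≈ 3.2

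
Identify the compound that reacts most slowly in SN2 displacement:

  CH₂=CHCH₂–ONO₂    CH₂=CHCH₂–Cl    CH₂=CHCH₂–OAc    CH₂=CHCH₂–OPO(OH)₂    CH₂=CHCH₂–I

The skeletons are identical, so relative rate is governed entirely by leaving-group ability.
A good leaving group is a weak base: the lower the pKₐ of its conjugate acid, the more readily it departs.
CH₂=CHCH₂–I loses I⁻: pKₐ(HI) ≈ -10
CH₂=CHCH₂–Cl loses Cl⁻: pKₐ(HCl) ≈ -7
CH₂=CHCH₂–ONO₂ loses NO₃⁻: pKₐ(HNO₃) ≈ -1.3
CH₂=CHCH₂–OPO(OH)₂ loses H₂PO₄⁻: pKₐ(H₃PO₄) ≈ 2.1
CH₂=CHCH₂–OAc loses AcO⁻: pKₐ(CH₃COOH) ≈ 4.8

CH₂=CHCH₂–OAc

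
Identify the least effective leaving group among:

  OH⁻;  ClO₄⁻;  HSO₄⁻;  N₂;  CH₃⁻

CH₃⁻

A good leaving group is a weak base: the lower the pKₐ of its conjugate acid, the more readily it departs.
N₂: no meaningful conjugate acid; N₂ departs as an exceptionally stable neutral molecule
ClO₄⁻: pKₐ(HClO₄) ≈ -10
HSO₄⁻: pKₐ(H₂SO₄) ≈ -3
OH⁻: pKₐ(H₂O) ≈ 15.7
CH₃⁻: pKₐ(CH₄) ≈ 48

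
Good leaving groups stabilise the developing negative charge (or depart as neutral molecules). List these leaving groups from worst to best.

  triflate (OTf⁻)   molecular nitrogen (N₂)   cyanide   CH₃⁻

CH₃⁻ < cyanide < triflate (OTf⁻) < molecular nitrogen (N₂)

The more stable X⁻ (or X) is on its own — i.e. the weaker a base it is — the better a leaving group it makes.
molecular nitrogen (N₂): no meaningful conjugate acid; N₂ departs as an exceptionally stable neutral molecule
triflate (OTf⁻): pKₐ(CF₃SO₃H (triflic acid)) ≈ -14
cyanide: pKₐ(HCN) ≈ 9.2 — sp carbon stabilises the charge somewhat, but still a poor LG
CH₃⁻: pKₐ(CH₄) ≈ 48
Reversing gives the worst-to-best order requested.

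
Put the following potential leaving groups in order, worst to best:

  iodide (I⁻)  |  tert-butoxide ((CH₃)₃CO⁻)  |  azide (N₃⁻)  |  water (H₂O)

iodide (I⁻): pKₐ(HI) ≈ -10
water (H₂O): pKₐ(H₃O⁺) ≈ -1.7
azide (N₃⁻): pKₐ(HN₃) ≈ 4.7
tert-butoxide ((CH₃)₃CO⁻): pKₐ(t-BuOH) ≈ 18
The question asks for worst first, so the sequence is read in increasing leaving-group ability.

tert-butoxide ((CH₃)₃CO⁻) < azide (N₃⁻) < water (H₂O) < iodide (I⁻)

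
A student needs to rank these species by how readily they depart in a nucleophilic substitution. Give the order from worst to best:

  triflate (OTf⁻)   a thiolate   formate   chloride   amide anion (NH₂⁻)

triflate (OTf⁻): pKₐ(CF₃SO₃H (triflic acid)) ≈ -14
chloride: pKₐ(HCl) ≈ -7
formate: pKₐ(HCOOH) ≈ 3.8
a thiolate: pKₐ(RSH (a thiol)) ≈ 10.5
amide anion (NH₂⁻): pKₐ(NH₃) ≈ 38
The question asks for worst first, so the sequence is read in increasing leaving-group ability.

amide anion (NH₂⁻) < a thiolate < formate < chloride < triflate (OTf⁻)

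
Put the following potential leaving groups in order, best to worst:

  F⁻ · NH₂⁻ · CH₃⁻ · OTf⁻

Leaving-group ability tracks the stability of the departed species; conjugate-acid pKₐ is the usual yardstick (lower pKₐ → better LG).
OTf⁻: pKₐ(CF₃SO₃H (triflic acid)) ≈ -14 — charge spread over three oxygens and a CF₃ group; the premier leaving group in synthesis
F⁻: pKₐ(HF) ≈ 3.2
NH₂⁻: pKₐ(NH₃) ≈ 38 — extremely strong base; never a leaving group
CH₃⁻: pKₐ(CH₄) ≈ 48 — unstabilised carbanion; the worst conceivable leaving group

OTf⁻ > F⁻ > NH₂⁻ > CH₃⁻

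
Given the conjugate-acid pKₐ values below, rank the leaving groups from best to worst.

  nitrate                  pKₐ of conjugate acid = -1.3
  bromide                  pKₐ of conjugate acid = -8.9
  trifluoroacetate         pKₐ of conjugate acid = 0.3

bromide > nitrate > trifluoroacetate

Lower conjugate-acid pKₐ ⇒ weaker base ⇒ better leaving group.
Sorting by the given values: bromide (-8.9), nitrate (-1.3), trifluoroacetate (0.3).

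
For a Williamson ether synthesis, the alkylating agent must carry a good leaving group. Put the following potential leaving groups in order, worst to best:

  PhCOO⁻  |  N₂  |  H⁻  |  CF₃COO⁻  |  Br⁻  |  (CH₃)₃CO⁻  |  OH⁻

Rank by basicity of the departing species: weakest base leaves most easily.
N₂: no meaningful conjugate acid; N₂ departs as an exceptionally stable neutral molecule
Br⁻: pKₐ(HBr) ≈ -9
CF₃COO⁻: pKₐ(CF₃COOH) ≈ 0.2
PhCOO⁻: pKₐ(C₆H₅COOH) ≈ 4.2 — aryl carboxylate
OH⁻: pKₐ(H₂O) ≈ 15.7
(CH₃)₃CO⁻: pKₐ(t-BuOH) ≈ 18
H⁻: pKₐ(H₂) ≈ 36
Reversing gives the worst-to-best order requested.

H⁻ < (CH₃)₃CO⁻ < OH⁻ < PhCOO⁻ < CF₃COO⁻ < Br⁻ < N₂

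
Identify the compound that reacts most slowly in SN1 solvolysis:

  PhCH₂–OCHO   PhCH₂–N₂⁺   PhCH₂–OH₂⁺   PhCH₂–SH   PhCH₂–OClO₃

Identical carbon frameworks mean the comparison reduces to leaving-group quality.
Leaving-group ability tracks the stability of the departed species; conjugate-acid pKₐ is the usual yardstick (lower pKₐ → better LG).
PhCH₂–N₂⁺ loses N₂: no meaningful conjugate acid; N₂ departs as an exceptionally stable neutral molecule
PhCH₂–OClO₃ loses ClO₄⁻: pKₐ(HClO₄) ≈ -10
PhCH₂–OH₂⁺ loses H₂O: pKₐ(H₃O⁺) ≈ -1.7
PhCH₂–OCHO loses HCOO⁻: pKₐ(HCOOH) ≈ 3.8
PhCH₂–SH loses HS⁻: pKₐ(H₂S) ≈ 7

PhCH₂–SH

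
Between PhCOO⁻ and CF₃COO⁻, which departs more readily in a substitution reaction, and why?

CF₃COO⁻ is the better leaving group.
pKₐ(CF₃COOH) ≈ 0.2 versus pKₐ(C₆H₅COOH) ≈ 4.2: CF₃COO⁻ is the much weaker base.
Strongly electron-withdrawing CF₃ stabilises the carboxylate.

CF₃COO⁻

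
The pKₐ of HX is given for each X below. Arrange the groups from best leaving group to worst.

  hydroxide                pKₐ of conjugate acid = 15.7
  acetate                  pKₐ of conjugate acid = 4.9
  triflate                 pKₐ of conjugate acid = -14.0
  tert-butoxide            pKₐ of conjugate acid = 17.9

triflate > acetate > hydroxide > tert-butoxide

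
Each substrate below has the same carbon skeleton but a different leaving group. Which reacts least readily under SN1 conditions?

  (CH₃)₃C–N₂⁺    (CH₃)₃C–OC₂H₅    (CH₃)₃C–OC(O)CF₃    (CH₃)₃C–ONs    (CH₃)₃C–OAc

Same R in every case — rank the leaving groups.
Leaving-group ability tracks the stability of the departed species; conjugate-acid pKₐ is the usual yardstick (lower pKₐ → better LG).
(CH₃)₃C–N₂⁺ loses N₂: no meaningful conjugate acid; N₂ departs as an exceptionally stable neutral molecule
(CH₃)₃C–ONs loses ONs⁻: pKₐ(p-O₂NC₆H₄SO₃H) ≈ -3.5
(CH₃)₃C–OC(O)CF₃ loses CF₃COO⁻: pKₐ(CF₃COOH) ≈ 0.2
(CH₃)₃C–OAc loses AcO⁻: pKₐ(CH₃COOH) ≈ 4.8
(CH₃)₃C–OC₂H₅ loses CH₃CH₂O⁻: pKₐ(CH₃CH₂OH) ≈ 16

(CH₃)₃C–OC₂H₅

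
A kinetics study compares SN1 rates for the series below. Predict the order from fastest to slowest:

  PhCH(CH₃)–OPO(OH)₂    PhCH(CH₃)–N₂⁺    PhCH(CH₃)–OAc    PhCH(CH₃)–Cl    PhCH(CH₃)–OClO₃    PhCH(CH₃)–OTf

PhCH(CH₃)–N₂⁺ > PhCH(CH₃)–OTf > PhCH(CH₃)–OClO₃ > PhCH(CH₃)–Cl > PhCH(CH₃)–OPO(OH)₂ > PhCH(CH₃)–OAc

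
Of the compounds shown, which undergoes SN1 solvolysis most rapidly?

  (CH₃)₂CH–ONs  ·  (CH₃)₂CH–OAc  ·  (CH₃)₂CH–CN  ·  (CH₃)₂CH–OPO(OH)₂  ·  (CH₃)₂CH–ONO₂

(CH₃)₂CH–ONs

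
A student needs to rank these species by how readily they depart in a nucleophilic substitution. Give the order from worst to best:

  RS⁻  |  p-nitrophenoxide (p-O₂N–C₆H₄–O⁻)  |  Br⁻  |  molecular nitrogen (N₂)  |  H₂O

Leaving-group ability tracks the stability of the departed species; conjugate-acid pKₐ is the usual yardstick (lower pKₐ → better LG).
molecular nitrogen (N₂): no meaningful conjugate acid; N₂ departs as an exceptionally stable neutral molecule
Br⁻: pKₐ(HBr) ≈ -9
H₂O: pKₐ(H₃O⁺) ≈ -1.7 — neutral; leaves from a protonated alcohol (R–OH₂⁺)
p-nitrophenoxide (p-O₂N–C₆H₄–O⁻): pKₐ(p-nitrophenol) ≈ 7.2 — nitro group delocalises the charge; the classic chromogenic LG
RS⁻: pKₐ(RSH (a thiol)) ≈ 10.5
Reversing gives the worst-to-best order requested.

RS⁻ < p-nitrophenoxide (p-O₂N–C₆H₄–O⁻) < H₂O < Br⁻ < molecular nitrogen (N₂)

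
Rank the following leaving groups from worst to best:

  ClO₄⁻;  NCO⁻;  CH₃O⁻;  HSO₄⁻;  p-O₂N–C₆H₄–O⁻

ClO₄⁻: pKₐ(HClO₄) ≈ -10
HSO₄⁻: pKₐ(H₂SO₄) ≈ -3
NCO⁻: pKₐ(HOCN) ≈ 3.5
p-O₂N–C₆H₄–O⁻: pKₐ(p-nitrophenol) ≈ 7.2
CH₃O⁻: pKₐ(CH₃OH) ≈ 15.5
Reversing gives the worst-to-best order requested.

CH₃O⁻ < p-O₂N–C₆H₄–O⁻ < NCO⁻ < HSO₄⁻ < ClO₄⁻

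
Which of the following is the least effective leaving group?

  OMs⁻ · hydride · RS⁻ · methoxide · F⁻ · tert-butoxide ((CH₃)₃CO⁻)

OMs⁻: pKₐ(CH₃SO₃H (MsOH)) ≈ -1.9
F⁻: pKₐ(HF) ≈ 3.2
RS⁻: pKₐ(RSH (a thiol)) ≈ 10.5
methoxide: pKₐ(CH₃OH) ≈ 15.5
tert-butoxide ((CH₃)₃CO⁻): pKₐ(t-BuOH) ≈ 18
hydride: pKₐ(H₂) ≈ 36

hydride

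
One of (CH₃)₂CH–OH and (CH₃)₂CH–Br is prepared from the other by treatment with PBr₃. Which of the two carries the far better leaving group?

(CH₃)₂CH–Br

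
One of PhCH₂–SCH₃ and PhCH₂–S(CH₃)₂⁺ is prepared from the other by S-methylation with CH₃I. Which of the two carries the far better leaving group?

From PhCH₂–SCH₃ the departing group would be RS⁻ (pKₐ(RSH (a thiol)) ≈ 10.5). Moderately basic; rarely leaves without activation.
From PhCH₂–S(CH₃)₂⁺ the leaving group is SR'₂ (pKₐ(R'₂SH⁺) ≈ -7). Neutral; leaves from a sulfonium salt (R–SR'₂⁺).
S-methylation with CH₃I works by allowing neutral dimethyl sulfide, rather than methanethiolate, to depart, making PhCH₂–S(CH₃)₂⁺ enormously more reactive.

PhCH₂–S(CH₃)₂⁺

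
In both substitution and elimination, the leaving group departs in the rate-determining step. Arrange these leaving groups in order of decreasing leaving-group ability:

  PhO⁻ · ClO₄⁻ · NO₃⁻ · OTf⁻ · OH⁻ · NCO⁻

OTf⁻ > ClO₄⁻ > NO₃⁻ > NCO⁻ > PhO⁻ > OH⁻

OTf⁻: pKₐ(CF₃SO₃H (triflic acid)) ≈ -14
ClO₄⁻: pKₐ(HClO₄) ≈ -10
NO₃⁻: pKₐ(HNO₃) ≈ -1.3
NCO⁻: pKₐ(HOCN) ≈ 3.5
PhO⁻: pKₐ(C₆H₅OH (phenol)) ≈ 10
OH⁻: pKₐ(H₂O) ≈ 15.7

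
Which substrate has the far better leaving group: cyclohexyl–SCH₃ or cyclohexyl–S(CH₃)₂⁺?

cyclohexyl–S(CH₃)₂⁺

From cyclohexyl–SCH₃ the departing group would be RS⁻ (pKₐ(RSH (a thiol)) ≈ 10.5). Moderately basic; rarely leaves without activation.
From cyclohexyl–S(CH₃)₂⁺ the leaving group is SR'₂ (pKₐ(R'₂SH⁺) ≈ -7). Neutral; leaves from a sulfonium salt (R–SR'₂⁺).
(In practice cyclohexyl–S(CH₃)₂⁺ is made from cyclohexyl–SCH₃ by S-methylation with CH₃I, allowing neutral dimethyl sulfide, rather than methanethiolate, to depart.)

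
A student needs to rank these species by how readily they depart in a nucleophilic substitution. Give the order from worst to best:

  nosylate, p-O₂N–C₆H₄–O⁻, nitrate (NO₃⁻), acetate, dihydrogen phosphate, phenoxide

phenoxide < p-O₂N–C₆H₄–O⁻ < acetate < dihydrogen phosphate < nitrate (NO₃⁻) < nosylate

Leaving-group ability tracks the stability of the departed species; conjugate-acid pKₐ is the usual yardstick (lower pKₐ → better LG).
nosylate: pKₐ(p-O₂NC₆H₄SO₃H) ≈ -3.5
nitrate (NO₃⁻): pKₐ(HNO₃) ≈ -1.3
dihydrogen phosphate: pKₐ(H₃PO₄) ≈ 2.1
acetate: pKₐ(CH₃COOH) ≈ 4.8
p-O₂N–C₆H₄–O⁻: pKₐ(p-nitrophenol) ≈ 7.2
phenoxide: pKₐ(C₆H₅OH (phenol)) ≈ 10
Reversing gives the worst-to-best order requested.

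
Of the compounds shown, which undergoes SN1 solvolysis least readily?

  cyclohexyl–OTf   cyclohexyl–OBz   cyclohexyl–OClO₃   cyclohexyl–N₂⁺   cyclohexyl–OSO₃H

Same R in every case — rank the leaving groups.
A good leaving group is a weak base: the lower the pKₐ of its conjugate acid, the more readily it departs.
cyclohexyl–N₂⁺ loses N₂: no meaningful conjugate acid; N₂ departs as an exceptionally stable neutral molecule
cyclohexyl–OTf loses OTf⁻: pKₐ(CF₃SO₃H (triflic acid)) ≈ -14
cyclohexyl–OClO₃ loses ClO₄⁻: pKₐ(HClO₄) ≈ -10
cyclohexyl–OSO₃H loses HSO₄⁻: pKₐ(H₂SO₄) ≈ -3
cyclohexyl–OBz loses PhCOO⁻: pKₐ(C₆H₅COOH) ≈ 4.2

cyclohexyl–OBz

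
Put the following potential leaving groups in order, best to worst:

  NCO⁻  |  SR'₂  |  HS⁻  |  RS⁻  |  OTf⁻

OTf⁻: pKₐ(CF₃SO₃H (triflic acid)) ≈ -14 — charge spread over three oxygens and a CF₃ group; the premier leaving group in synthesis
SR'₂: pKₐ(R'₂SH⁺) ≈ -7 — neutral; leaves from a sulfonium salt (R–SR'₂⁺)
NCO⁻: pKₐ(HOCN) ≈ 3.5
HS⁻: pKₐ(H₂S) ≈ 7
RS⁻: pKₐ(RSH (a thiol)) ≈ 10.5

OTf⁻ > SR'₂ > NCO⁻ > HS⁻ > RS⁻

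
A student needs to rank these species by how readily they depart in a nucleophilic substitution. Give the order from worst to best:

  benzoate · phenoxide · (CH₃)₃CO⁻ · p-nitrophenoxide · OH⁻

A good leaving group is a weak base: the lower the pKₐ of its conjugate acid, the more readily it departs.
benzoate: pKₐ(C₆H₅COOH) ≈ 4.2 — aryl carboxylate
p-nitrophenoxide: pKₐ(p-nitrophenol) ≈ 7.2
phenoxide: pKₐ(C₆H₅OH (phenol)) ≈ 10 — resonance into the ring helps, but still a poor LG
OH⁻: pKₐ(H₂O) ≈ 15.7 — strong base; essentially never leaves without prior activation
(CH₃)₃CO⁻: pKₐ(t-BuOH) ≈ 18 — bulky, strongly basic alkoxide
Reversing gives the worst-to-best order requested.

(CH₃)₃CO⁻ < OH⁻ < phenoxide < p-nitrophenoxide < benzoate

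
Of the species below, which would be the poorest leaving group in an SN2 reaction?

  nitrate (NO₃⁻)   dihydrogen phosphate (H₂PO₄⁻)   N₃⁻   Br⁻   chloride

Rank by basicity of the departing species: weakest base leaves most easily.
Br⁻: pKₐ(HBr) ≈ -9
chloride: pKₐ(HCl) ≈ -7
nitrate (NO₃⁻): pKₐ(HNO₃) ≈ -1.3
dihydrogen phosphate (H₂PO₄⁻): pKₐ(H₃PO₄) ≈ 2.1
N₃⁻: pKₐ(HN₃) ≈ 4.7

N₃⁻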